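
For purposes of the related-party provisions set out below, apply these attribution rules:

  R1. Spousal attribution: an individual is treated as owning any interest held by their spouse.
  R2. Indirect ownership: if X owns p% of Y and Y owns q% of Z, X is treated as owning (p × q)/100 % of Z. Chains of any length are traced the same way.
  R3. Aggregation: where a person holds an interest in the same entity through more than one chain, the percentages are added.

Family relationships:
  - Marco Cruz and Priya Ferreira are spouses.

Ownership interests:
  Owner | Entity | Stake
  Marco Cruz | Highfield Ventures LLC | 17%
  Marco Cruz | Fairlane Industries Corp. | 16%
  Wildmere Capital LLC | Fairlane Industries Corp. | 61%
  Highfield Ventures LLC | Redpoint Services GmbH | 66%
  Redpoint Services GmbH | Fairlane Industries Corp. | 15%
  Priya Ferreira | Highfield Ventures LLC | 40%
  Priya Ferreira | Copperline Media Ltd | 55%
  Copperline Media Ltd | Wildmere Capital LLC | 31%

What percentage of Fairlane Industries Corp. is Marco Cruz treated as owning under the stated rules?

32.0435%

By spousal attribution (R1), Marco Cruz is treated as also owning Priya Ferreira's interest in Highfield Ventures LLC, giving 17% + 40% = 57%.
By spousal attribution (R1), Marco Cruz is treated as owning Priya Ferreira's 55% interest in Copperline Media Ltd.
Chain via Highfield Ventures LLC → Redpoint Services GmbH (R2): 57% × 66% × 15% = 5.643% of Fairlane Industries Corp.
Direct interest in Fairlane Industries Corp: 16%.
Chain via Copperline Media Ltd → Wildmere Capital LLC (R2): 55% × 31% × 61% = 10.4005% of Fairlane Industries Corp.
Aggregating (R3): 5.643% + 16% + 10.4005% = 32.0435%.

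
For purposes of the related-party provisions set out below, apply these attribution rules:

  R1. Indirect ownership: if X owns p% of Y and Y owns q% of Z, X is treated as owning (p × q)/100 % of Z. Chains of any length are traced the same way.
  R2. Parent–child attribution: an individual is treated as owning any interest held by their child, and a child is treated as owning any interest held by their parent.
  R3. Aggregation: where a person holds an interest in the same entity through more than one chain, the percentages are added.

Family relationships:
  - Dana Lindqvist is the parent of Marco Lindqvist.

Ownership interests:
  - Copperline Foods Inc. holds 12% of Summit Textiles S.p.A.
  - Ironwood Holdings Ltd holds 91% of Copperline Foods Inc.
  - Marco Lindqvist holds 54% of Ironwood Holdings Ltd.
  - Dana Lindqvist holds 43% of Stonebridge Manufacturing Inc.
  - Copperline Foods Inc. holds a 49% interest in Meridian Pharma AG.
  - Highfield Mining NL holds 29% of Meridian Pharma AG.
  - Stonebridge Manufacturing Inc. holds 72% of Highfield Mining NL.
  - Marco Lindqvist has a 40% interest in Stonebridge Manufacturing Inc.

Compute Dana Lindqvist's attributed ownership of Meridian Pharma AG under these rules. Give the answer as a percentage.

41.409%

By parent–child attribution (R2), Dana Lindqvist is treated as also owning Marco Lindqvist's interest in Stonebridge Manufacturing Inc, giving 43% + 40% = 83%.
By parent–child attribution (R2), Dana Lindqvist is treated as owning Marco Lindqvist's 54% interest in Ironwood Holdings Ltd.
Chain via Stonebridge Manufacturing Inc. → Highfield Mining NL (R1): 83% × 72% × 29% = 17.3304% of Meridian Pharma AG.
Chain via Ironwood Holdings Ltd → Copperline Foods Inc. (R1): 54% × 91% × 49% = 24.0786% of Meridian Pharma AG.
Aggregating (R3): 17.3304% + 24.0786% = 41.409%.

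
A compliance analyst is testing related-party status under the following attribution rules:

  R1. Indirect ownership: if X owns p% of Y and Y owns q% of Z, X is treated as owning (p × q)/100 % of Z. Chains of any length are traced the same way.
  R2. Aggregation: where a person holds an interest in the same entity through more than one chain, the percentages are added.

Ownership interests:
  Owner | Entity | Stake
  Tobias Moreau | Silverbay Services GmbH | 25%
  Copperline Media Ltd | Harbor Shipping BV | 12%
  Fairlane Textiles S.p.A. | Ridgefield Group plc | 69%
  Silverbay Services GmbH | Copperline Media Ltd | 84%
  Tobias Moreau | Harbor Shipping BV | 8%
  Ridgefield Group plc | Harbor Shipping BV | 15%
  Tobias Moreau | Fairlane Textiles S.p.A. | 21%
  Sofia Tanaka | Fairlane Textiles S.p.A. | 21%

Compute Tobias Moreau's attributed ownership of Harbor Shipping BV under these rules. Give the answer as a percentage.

Chain via Silverbay Services GmbH → Copperline Media Ltd (R1): 25% × 84% × 12% = 2.52% of Harbor Shipping BV.
Chain via Fairlane Textiles S.p.A. → Ridgefield Group plc (R1): 21% × 69% × 15% = 2.1735% of Harbor Shipping BV.
Direct interest in Harbor Shipping BV: 8%.
Aggregating (R2): 2.52% + 2.1735% + 8% = 12.6935%.

12.6935%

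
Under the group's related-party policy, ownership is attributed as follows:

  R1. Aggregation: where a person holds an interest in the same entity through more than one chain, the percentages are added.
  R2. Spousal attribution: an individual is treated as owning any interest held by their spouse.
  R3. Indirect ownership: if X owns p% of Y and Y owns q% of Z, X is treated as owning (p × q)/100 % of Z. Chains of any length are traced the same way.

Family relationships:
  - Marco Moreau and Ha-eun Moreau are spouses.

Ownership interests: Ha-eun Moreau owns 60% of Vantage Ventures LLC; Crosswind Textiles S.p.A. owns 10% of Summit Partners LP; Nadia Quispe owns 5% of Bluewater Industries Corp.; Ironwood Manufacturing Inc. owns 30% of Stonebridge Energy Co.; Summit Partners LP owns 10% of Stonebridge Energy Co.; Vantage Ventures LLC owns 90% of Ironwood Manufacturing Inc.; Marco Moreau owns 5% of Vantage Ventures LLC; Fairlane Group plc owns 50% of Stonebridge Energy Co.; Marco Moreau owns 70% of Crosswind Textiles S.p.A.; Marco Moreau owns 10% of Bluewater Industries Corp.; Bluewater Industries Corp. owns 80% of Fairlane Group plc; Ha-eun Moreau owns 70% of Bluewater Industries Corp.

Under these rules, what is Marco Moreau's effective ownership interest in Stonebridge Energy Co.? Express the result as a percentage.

50.25%

By spousal attribution (R2), Marco Moreau is treated as also owning Ha-eun Moreau's interest in Bluewater Industries Corp, giving 10% + 70% = 80%.
By spousal attribution (R2), Marco Moreau is treated as also owning Ha-eun Moreau's interest in Vantage Ventures LLC, giving 5% + 60% = 65%.
Chain via Bluewater Industries Corp. → Fairlane Group plc (R3): 80% × 80% × 50% = 32% of Stonebridge Energy Co.
Chain via Crosswind Textiles S.p.A. → Summit Partners LP (R3): 70% × 10% × 10% = 0.7% of Stonebridge Energy Co.
Chain via Vantage Ventures LLC → Ironwood Manufacturing Inc. (R3): 65% × 90% × 30% = 17.55% of Stonebridge Energy Co.
Aggregating (R1): 32% + 0.7% + 17.55% = 50.25%.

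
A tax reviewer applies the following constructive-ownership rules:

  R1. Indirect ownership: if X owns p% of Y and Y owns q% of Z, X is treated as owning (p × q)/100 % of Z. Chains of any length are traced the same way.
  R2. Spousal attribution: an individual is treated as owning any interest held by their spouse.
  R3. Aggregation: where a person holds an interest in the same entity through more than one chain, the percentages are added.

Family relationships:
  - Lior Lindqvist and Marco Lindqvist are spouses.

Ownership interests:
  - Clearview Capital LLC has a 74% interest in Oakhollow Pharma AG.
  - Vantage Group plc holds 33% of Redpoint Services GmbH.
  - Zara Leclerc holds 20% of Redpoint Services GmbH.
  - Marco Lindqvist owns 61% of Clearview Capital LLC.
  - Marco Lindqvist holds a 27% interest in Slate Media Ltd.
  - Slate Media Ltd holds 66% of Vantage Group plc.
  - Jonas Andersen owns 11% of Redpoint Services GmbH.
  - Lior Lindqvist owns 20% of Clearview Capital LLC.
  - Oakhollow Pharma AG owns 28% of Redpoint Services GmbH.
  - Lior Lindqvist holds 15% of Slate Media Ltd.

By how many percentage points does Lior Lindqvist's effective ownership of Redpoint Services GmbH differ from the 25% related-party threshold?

0.9308

By spousal attribution (R2), Lior Lindqvist is treated as also owning Marco Lindqvist's interest in Slate Media Ltd, giving 15% + 27% = 42%.
By spousal attribution (R2), Lior Lindqvist is treated as also owning Marco Lindqvist's interest in Clearview Capital LLC, giving 20% + 61% = 81%.
Chain via Slate Media Ltd → Vantage Group plc (R1): 42% × 66% × 33% = 9.1476% of Redpoint Services GmbH.
Chain via Clearview Capital LLC → Oakhollow Pharma AG (R1): 81% × 74% × 28% = 16.7832% of Redpoint Services GmbH.
Aggregating (R3): 9.1476% + 16.7832% = 25.9308%.
25.9308% exceeds the 25% threshold by 0.9308 percentage points.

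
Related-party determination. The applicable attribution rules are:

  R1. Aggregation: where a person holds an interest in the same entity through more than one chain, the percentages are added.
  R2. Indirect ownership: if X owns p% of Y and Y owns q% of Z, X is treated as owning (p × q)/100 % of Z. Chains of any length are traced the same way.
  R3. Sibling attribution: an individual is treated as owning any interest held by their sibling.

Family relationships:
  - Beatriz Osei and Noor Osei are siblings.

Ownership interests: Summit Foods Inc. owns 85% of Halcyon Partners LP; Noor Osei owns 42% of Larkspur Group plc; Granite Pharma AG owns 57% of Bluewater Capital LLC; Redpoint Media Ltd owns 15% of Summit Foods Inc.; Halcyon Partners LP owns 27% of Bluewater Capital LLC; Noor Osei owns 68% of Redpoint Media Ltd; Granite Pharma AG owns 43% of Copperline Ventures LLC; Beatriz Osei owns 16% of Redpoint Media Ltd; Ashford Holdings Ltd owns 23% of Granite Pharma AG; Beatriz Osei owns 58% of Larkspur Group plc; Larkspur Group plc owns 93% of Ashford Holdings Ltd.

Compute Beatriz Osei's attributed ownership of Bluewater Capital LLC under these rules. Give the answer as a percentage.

15.084%

By sibling attribution (R3), Beatriz Osei is treated as also owning Noor Osei's interest in Larkspur Group plc, giving 58% + 42% = 100%.
By sibling attribution (R3), Beatriz Osei is treated as also owning Noor Osei's interest in Redpoint Media Ltd, giving 16% + 68% = 84%.
Chain via Larkspur Group plc → Ashford Holdings Ltd → Granite Pharma AG (R2): 100% × 93% × 23% × 57% = 12.1923% of Bluewater Capital LLC.
Chain via Redpoint Media Ltd → Summit Foods Inc. → Halcyon Partners LP (R2): 84% × 15% × 85% × 27% = 2.8917% of Bluewater Capital LLC.
Aggregating (R1): 12.1923% + 2.8917% = 15.084%.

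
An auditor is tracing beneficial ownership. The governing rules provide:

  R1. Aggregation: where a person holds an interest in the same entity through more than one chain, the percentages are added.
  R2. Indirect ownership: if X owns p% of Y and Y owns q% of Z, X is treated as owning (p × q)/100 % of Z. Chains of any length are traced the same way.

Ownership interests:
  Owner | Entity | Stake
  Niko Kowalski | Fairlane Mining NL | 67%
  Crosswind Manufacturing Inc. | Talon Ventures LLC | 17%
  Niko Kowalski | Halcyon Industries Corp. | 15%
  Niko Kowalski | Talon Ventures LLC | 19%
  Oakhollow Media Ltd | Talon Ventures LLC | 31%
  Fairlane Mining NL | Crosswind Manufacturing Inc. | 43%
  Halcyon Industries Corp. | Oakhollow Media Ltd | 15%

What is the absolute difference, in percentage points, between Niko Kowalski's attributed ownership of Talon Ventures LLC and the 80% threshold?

55.4048

Chain via Fairlane Mining NL → Crosswind Manufacturing Inc. (R2): 67% × 43% × 17% = 4.8977% of Talon Ventures LLC.
Chain via Halcyon Industries Corp. → Oakhollow Media Ltd (R2): 15% × 15% × 31% = 0.6975% of Talon Ventures LLC.
Direct interest in Talon Ventures LLC: 19%.
Aggregating (R1): 4.8977% + 0.6975% + 19% = 24.5952%.
24.5952% falls short of the 80% threshold by 55.4048 percentage points.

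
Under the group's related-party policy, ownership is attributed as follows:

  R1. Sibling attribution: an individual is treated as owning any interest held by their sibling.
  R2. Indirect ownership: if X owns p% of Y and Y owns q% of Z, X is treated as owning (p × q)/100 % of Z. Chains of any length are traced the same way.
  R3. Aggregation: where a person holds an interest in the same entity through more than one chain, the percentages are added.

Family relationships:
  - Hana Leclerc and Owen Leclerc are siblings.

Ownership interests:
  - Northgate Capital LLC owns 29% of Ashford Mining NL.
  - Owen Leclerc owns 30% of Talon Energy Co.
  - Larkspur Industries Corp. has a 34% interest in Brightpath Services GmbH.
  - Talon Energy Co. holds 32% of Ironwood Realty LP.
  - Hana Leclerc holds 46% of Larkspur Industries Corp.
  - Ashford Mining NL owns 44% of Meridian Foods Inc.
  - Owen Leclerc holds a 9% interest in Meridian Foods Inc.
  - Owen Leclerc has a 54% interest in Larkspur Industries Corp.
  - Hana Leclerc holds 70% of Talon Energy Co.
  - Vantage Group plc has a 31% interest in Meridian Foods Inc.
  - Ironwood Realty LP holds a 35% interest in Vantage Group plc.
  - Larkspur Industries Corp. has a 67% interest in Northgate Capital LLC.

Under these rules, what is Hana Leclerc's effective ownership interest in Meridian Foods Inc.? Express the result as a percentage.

By sibling attribution (R1), Hana Leclerc is treated as also owning Owen Leclerc's interest in Talon Energy Co, giving 70% + 30% = 100%.
By sibling attribution (R1), Hana Leclerc is treated as also owning Owen Leclerc's interest in Larkspur Industries Corp, giving 46% + 54% = 100%.
By sibling attribution (R1), Hana Leclerc is treated as owning Owen Leclerc's 9% interest in Meridian Foods Inc.
Chain via Talon Energy Co. → Ironwood Realty LP → Vantage Group plc (R2): 100% × 32% × 35% × 31% = 3.472% of Meridian Foods Inc.
Chain via Larkspur Industries Corp. → Northgate Capital LLC → Ashford Mining NL (R2): 100% × 67% × 29% × 44% = 8.5492% of Meridian Foods Inc.
Direct interest in Meridian Foods Inc: 9%.
Aggregating (R3): 3.472% + 8.5492% + 9% = 21.0212%.

21.0212%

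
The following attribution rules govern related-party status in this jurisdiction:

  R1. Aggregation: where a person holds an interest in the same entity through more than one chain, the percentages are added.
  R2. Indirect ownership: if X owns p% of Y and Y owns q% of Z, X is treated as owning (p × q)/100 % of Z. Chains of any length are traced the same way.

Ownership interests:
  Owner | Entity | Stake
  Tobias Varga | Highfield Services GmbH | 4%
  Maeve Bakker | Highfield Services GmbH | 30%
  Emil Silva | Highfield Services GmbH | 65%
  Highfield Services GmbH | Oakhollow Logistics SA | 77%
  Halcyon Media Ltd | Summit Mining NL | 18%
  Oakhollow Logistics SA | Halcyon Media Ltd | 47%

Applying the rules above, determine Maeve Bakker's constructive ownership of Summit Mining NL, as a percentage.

Chain via Highfield Services GmbH → Oakhollow Logistics SA → Halcyon Media Ltd (R2): 30% × 77% × 47% × 18% = 1.95426% of Summit Mining NL.

1.95426%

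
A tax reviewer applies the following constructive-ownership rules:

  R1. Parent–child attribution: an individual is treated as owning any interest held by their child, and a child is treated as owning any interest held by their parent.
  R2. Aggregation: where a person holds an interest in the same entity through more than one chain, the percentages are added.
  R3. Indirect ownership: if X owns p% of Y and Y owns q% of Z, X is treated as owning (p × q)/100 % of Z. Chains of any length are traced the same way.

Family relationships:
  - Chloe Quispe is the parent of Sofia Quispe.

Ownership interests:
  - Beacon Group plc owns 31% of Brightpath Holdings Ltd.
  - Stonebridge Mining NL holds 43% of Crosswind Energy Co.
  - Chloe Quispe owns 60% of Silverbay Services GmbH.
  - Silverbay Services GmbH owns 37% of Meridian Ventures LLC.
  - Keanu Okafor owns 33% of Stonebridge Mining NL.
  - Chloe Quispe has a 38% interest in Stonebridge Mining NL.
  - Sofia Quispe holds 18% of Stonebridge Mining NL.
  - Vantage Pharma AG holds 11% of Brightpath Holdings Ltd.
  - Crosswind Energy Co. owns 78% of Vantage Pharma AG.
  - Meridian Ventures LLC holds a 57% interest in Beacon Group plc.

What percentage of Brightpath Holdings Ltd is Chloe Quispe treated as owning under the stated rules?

5.988804%

By parent–child attribution (R1), Chloe Quispe is treated as also owning Sofia Quispe's interest in Stonebridge Mining NL, giving 38% + 18% = 56%.
Chain via Silverbay Services GmbH → Meridian Ventures LLC → Beacon Group plc (R3): 60% × 37% × 57% × 31% = 3.92274% of Brightpath Holdings Ltd.
Chain via Stonebridge Mining NL → Crosswind Energy Co. → Vantage Pharma AG (R3): 56% × 43% × 78% × 11% = 2.066064% of Brightpath Holdings Ltd.
Aggregating (R2): 3.92274% + 2.066064% = 5.988804%.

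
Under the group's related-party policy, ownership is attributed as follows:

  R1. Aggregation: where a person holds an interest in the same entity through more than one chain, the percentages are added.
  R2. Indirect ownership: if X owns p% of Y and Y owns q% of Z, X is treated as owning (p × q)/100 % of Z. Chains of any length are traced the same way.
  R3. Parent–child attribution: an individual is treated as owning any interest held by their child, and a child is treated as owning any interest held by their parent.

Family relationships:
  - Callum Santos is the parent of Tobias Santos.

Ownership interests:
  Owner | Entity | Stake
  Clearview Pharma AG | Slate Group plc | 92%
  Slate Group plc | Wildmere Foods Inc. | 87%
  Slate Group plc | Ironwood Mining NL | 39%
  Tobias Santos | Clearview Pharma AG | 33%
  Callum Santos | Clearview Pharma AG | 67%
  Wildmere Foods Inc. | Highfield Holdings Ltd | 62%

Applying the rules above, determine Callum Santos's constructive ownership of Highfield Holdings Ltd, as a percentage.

49.6248%

By parent–child attribution (R3), Callum Santos is treated as also owning Tobias Santos's interest in Clearview Pharma AG, giving 67% + 33% = 100%.
Chain via Clearview Pharma AG → Slate Group plc → Wildmere Foods Inc. (R2): 100% × 92% × 87% × 62% = 49.6248% of Highfield Holdings Ltd.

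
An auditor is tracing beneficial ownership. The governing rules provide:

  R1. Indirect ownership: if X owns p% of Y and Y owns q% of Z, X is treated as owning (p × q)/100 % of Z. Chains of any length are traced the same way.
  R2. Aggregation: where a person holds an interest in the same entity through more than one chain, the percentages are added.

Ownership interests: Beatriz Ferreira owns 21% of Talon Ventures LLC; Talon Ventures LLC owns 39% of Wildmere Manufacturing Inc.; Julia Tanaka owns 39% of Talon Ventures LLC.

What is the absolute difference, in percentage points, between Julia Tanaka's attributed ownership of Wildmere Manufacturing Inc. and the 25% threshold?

Chain via Talon Ventures LLC (R1): 39% × 39% = 15.21% of Wildmere Manufacturing Inc.
15.21% falls short of the 25% threshold by 9.79 percentage points.

9.79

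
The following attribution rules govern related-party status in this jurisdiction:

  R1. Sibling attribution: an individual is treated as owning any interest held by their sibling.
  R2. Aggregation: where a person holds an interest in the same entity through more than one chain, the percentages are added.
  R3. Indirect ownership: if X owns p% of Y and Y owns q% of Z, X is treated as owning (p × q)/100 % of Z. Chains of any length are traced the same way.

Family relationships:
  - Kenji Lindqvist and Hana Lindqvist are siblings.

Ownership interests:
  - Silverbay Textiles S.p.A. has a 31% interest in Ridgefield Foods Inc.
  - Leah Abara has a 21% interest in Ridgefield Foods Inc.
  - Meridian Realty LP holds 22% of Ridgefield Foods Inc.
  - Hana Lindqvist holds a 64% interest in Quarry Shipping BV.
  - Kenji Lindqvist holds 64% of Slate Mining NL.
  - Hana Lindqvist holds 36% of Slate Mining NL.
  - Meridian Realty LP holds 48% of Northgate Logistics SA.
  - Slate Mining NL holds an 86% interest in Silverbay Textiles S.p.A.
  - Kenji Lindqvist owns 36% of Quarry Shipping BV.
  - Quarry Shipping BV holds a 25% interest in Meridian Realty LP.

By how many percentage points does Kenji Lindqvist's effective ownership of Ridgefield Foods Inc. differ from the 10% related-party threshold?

By sibling attribution (R1), Kenji Lindqvist is treated as also owning Hana Lindqvist's interest in Quarry Shipping BV, giving 36% + 64% = 100%.
By sibling attribution (R1), Kenji Lindqvist is treated as also owning Hana Lindqvist's interest in Slate Mining NL, giving 64% + 36% = 100%.
Chain via Quarry Shipping BV → Meridian Realty LP (R3): 100% × 25% × 22% = 5.5% of Ridgefield Foods Inc.
Chain via Slate Mining NL → Silverbay Textiles S.p.A. (R3): 100% × 86% × 31% = 26.66% of Ridgefield Foods Inc.
Aggregating (R2): 5.5% + 26.66% = 32.16%.
32.16% exceeds the 10% threshold by 22.16 percentage points.

22.16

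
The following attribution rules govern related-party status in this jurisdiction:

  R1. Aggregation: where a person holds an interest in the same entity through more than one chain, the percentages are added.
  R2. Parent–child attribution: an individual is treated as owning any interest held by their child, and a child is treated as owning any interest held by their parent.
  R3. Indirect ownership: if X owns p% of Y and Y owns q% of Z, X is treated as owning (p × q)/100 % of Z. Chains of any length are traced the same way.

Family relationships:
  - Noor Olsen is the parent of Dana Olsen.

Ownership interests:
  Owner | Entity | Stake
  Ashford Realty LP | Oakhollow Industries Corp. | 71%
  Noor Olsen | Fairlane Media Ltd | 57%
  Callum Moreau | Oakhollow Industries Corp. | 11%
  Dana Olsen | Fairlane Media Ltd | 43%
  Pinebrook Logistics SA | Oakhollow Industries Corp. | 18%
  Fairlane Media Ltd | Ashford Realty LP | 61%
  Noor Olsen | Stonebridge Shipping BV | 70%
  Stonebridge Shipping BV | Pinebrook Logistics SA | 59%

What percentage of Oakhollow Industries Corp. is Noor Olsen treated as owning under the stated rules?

By parent–child attribution (R2), Noor Olsen is treated as also owning Dana Olsen's interest in Fairlane Media Ltd, giving 57% + 43% = 100%.
Chain via Fairlane Media Ltd → Ashford Realty LP (R3): 100% × 61% × 71% = 43.31% of Oakhollow Industries Corp.
Chain via Stonebridge Shipping BV → Pinebrook Logistics SA (R3): 70% × 59% × 18% = 7.434% of Oakhollow Industries Corp.
Aggregating (R1): 43.31% + 7.434% = 50.744%.

50.744%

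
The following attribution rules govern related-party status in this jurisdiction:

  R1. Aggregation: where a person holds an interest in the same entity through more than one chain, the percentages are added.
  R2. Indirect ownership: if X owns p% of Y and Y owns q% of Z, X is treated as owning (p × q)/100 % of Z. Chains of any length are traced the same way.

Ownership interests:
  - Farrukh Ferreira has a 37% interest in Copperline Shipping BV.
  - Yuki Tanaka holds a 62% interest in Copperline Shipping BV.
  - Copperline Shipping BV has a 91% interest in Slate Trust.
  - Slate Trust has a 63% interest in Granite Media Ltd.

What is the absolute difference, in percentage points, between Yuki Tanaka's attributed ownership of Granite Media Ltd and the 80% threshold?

44.4554

Chain via Copperline Shipping BV → Slate Trust (R2): 62% × 91% × 63% = 35.5446% of Granite Media Ltd.
35.5446% falls short of the 80% threshold by 44.4554 percentage points.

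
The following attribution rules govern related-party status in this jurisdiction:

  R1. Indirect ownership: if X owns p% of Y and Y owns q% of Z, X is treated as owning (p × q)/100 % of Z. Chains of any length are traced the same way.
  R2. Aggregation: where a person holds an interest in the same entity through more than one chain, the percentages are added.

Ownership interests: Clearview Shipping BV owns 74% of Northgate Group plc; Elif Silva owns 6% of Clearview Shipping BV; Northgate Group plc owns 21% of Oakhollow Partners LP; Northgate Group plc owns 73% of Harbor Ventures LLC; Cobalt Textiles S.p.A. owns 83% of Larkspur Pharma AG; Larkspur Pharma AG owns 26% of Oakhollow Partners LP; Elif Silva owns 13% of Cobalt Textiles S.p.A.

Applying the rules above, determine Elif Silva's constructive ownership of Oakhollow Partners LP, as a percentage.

Chain via Clearview Shipping BV → Northgate Group plc (R1): 6% × 74% × 21% = 0.9324% of Oakhollow Partners LP.
Chain via Cobalt Textiles S.p.A. → Larkspur Pharma AG (R1): 13% × 83% × 26% = 2.8054% of Oakhollow Partners LP.
Aggregating (R2): 0.9324% + 2.8054% = 3.7378%.

3.7378%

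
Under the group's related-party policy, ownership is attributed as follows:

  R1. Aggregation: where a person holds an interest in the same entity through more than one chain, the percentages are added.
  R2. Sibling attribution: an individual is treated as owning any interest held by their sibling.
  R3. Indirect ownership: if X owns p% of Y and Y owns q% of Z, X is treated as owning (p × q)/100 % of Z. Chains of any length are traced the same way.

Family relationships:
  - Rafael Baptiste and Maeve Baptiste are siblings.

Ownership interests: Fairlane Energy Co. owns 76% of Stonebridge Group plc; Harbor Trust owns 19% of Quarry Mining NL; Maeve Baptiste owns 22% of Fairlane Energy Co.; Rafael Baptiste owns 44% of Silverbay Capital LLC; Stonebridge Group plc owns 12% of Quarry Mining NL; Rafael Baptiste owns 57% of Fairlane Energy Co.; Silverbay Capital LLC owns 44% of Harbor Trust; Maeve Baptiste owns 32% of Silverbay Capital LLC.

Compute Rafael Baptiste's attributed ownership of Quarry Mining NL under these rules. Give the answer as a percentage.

By sibling attribution (R2), Rafael Baptiste is treated as also owning Maeve Baptiste's interest in Fairlane Energy Co, giving 57% + 22% = 79%.
By sibling attribution (R2), Rafael Baptiste is treated as also owning Maeve Baptiste's interest in Silverbay Capital LLC, giving 44% + 32% = 76%.
Chain via Fairlane Energy Co. → Stonebridge Group plc (R3): 79% × 76% × 12% = 7.2048% of Quarry Mining NL.
Chain via Silverbay Capital LLC → Harbor Trust (R3): 76% × 44% × 19% = 6.3536% of Quarry Mining NL.
Aggregating (R1): 7.2048% + 6.3536% = 13.5584%.

13.5584%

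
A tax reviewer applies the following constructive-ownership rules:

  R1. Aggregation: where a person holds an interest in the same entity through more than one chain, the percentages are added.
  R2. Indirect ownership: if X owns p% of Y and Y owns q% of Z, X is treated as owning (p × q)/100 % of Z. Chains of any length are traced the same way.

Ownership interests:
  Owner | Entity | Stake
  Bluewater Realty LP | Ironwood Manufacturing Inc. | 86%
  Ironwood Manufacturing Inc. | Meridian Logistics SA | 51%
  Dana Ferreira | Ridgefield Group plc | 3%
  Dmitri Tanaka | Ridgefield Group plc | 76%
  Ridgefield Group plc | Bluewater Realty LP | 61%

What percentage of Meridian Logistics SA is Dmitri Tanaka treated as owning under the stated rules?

Chain via Ridgefield Group plc → Bluewater Realty LP → Ironwood Manufacturing Inc. (R2): 76% × 61% × 86% × 51% = 20.333496% of Meridian Logistics SA.

20.333496%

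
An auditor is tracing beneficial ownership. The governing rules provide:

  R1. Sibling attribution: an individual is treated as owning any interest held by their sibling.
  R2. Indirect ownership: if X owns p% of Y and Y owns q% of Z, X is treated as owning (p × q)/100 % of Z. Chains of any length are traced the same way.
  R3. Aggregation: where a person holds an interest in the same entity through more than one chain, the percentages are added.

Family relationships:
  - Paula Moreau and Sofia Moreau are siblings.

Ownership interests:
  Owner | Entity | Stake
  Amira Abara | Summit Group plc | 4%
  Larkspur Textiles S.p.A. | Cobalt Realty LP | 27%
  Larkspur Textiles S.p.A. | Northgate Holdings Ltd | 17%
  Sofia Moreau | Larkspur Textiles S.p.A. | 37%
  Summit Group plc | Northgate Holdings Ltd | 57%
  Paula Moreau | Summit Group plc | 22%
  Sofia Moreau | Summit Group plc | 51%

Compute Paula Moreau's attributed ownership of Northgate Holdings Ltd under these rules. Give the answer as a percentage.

By sibling attribution (R1), Paula Moreau is treated as also owning Sofia Moreau's interest in Summit Group plc, giving 22% + 51% = 73%.
By sibling attribution (R1), Paula Moreau is treated as owning Sofia Moreau's 37% interest in Larkspur Textiles S.p.A.
Chain via Summit Group plc (R2): 73% × 57% = 41.61% of Northgate Holdings Ltd.
Chain via Larkspur Textiles S.p.A. (R2): 37% × 17% = 6.29% of Northgate Holdings Ltd.
Aggregating (R3): 41.61% + 6.29% = 47.9%.

47.9%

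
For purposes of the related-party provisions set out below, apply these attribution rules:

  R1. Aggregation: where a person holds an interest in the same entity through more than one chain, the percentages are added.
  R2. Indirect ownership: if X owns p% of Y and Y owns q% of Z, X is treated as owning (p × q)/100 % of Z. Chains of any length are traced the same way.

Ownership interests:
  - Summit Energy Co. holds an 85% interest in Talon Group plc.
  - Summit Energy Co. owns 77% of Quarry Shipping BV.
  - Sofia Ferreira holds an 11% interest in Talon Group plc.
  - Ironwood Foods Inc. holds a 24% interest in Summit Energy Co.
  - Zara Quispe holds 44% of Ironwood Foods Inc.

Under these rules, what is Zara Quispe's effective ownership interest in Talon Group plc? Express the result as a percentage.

Chain via Ironwood Foods Inc. → Summit Energy Co. (R2): 44% × 24% × 85% = 8.976% of Talon Group plc.

8.976%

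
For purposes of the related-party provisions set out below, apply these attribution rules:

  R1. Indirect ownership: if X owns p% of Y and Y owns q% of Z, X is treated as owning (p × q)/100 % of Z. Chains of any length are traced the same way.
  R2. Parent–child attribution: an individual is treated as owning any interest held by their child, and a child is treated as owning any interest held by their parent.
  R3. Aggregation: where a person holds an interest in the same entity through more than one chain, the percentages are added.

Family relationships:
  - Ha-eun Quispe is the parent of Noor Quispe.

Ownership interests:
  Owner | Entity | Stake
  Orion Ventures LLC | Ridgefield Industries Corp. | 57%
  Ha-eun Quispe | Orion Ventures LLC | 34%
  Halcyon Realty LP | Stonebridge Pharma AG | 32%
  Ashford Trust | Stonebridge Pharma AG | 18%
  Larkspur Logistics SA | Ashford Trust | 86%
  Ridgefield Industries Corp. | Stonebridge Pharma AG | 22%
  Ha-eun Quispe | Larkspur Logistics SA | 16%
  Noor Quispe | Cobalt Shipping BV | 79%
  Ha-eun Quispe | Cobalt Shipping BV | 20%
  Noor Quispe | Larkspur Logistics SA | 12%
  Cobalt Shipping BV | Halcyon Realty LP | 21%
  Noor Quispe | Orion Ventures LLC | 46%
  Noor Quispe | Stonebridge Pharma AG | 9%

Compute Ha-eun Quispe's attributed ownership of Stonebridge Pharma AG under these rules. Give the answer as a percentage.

30.0192%

By parent–child attribution (R2), Ha-eun Quispe is treated as also owning Noor Quispe's interest in Orion Ventures LLC, giving 34% + 46% = 80%.
By parent–child attribution (R2), Ha-eun Quispe is treated as also owning Noor Quispe's interest in Cobalt Shipping BV, giving 20% + 79% = 99%.
By parent–child attribution (R2), Ha-eun Quispe is treated as also owning Noor Quispe's interest in Larkspur Logistics SA, giving 16% + 12% = 28%.
By parent–child attribution (R2), Ha-eun Quispe is treated as owning Noor Quispe's 9% interest in Stonebridge Pharma AG.
Chain via Orion Ventures LLC → Ridgefield Industries Corp. (R1): 80% × 57% × 22% = 10.032% of Stonebridge Pharma AG.
Chain via Cobalt Shipping BV → Halcyon Realty LP (R1): 99% × 21% × 32% = 6.6528% of Stonebridge Pharma AG.
Chain via Larkspur Logistics SA → Ashford Trust (R1): 28% × 86% × 18% = 4.3344% of Stonebridge Pharma AG.
Direct interest in Stonebridge Pharma AG: 9%.
Aggregating (R3): 10.032% + 6.6528% + 4.3344% + 9% = 30.0192%.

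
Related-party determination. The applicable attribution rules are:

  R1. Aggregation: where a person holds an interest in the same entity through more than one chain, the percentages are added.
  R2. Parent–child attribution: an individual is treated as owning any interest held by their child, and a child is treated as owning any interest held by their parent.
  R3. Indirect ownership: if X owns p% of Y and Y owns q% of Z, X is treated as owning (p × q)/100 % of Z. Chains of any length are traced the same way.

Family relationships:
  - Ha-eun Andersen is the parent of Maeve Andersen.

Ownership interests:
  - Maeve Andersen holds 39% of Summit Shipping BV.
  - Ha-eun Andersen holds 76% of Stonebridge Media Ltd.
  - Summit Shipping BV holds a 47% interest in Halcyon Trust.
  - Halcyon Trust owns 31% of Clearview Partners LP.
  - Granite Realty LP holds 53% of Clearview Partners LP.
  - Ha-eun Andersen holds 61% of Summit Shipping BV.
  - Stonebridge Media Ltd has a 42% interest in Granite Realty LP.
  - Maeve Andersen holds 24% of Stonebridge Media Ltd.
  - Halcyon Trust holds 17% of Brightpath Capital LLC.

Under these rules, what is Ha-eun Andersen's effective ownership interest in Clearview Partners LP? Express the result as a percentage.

By parent–child attribution (R2), Ha-eun Andersen is treated as also owning Maeve Andersen's interest in Stonebridge Media Ltd, giving 76% + 24% = 100%.
By parent–child attribution (R2), Ha-eun Andersen is treated as also owning Maeve Andersen's interest in Summit Shipping BV, giving 61% + 39% = 100%.
Chain via Stonebridge Media Ltd → Granite Realty LP (R3): 100% × 42% × 53% = 22.26% of Clearview Partners LP.
Chain via Summit Shipping BV → Halcyon Trust (R3): 100% × 47% × 31% = 14.57% of Clearview Partners LP.
Aggregating (R1): 22.26% + 14.57% = 36.83%.

36.83%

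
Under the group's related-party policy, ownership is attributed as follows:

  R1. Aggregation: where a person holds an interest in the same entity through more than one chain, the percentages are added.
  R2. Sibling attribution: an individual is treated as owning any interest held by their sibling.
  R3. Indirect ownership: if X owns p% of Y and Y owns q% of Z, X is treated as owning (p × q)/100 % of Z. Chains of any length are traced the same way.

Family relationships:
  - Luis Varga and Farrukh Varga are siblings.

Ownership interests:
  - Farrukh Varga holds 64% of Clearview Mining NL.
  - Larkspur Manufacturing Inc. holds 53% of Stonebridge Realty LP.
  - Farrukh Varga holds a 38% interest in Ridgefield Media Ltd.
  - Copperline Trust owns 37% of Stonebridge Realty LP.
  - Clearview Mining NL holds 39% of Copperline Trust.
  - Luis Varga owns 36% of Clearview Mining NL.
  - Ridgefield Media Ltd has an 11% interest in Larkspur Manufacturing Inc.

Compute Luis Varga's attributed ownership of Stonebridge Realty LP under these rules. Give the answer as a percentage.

By sibling attribution (R2), Luis Varga is treated as also owning Farrukh Varga's interest in Clearview Mining NL, giving 36% + 64% = 100%.
By sibling attribution (R2), Luis Varga is treated as owning Farrukh Varga's 38% interest in Ridgefield Media Ltd.
Chain via Clearview Mining NL → Copperline Trust (R3): 100% × 39% × 37% = 14.43% of Stonebridge Realty LP.
Chain via Ridgefield Media Ltd → Larkspur Manufacturing Inc. (R3): 38% × 11% × 53% = 2.2154% of Stonebridge Realty LP.
Aggregating (R1): 14.43% + 2.2154% = 16.6454%.

16.6454%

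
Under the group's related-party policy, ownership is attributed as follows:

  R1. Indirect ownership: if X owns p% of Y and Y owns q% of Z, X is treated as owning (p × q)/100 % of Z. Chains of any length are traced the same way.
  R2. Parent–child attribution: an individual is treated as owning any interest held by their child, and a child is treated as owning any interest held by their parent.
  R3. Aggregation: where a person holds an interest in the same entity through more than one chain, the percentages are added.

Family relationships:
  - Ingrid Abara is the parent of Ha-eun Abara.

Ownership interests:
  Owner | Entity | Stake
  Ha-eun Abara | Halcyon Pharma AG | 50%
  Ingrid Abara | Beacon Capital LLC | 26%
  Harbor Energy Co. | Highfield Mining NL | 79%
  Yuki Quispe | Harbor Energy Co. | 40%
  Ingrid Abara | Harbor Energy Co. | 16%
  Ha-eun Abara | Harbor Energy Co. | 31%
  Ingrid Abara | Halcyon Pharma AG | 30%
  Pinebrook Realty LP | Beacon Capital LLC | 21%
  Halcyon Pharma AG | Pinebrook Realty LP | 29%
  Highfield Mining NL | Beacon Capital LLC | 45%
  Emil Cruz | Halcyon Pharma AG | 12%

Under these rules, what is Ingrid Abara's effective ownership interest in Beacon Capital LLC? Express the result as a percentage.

By parent–child attribution (R2), Ingrid Abara is treated as also owning Ha-eun Abara's interest in Halcyon Pharma AG, giving 30% + 50% = 80%.
By parent–child attribution (R2), Ingrid Abara is treated as also owning Ha-eun Abara's interest in Harbor Energy Co, giving 16% + 31% = 47%.
Chain via Halcyon Pharma AG → Pinebrook Realty LP (R1): 80% × 29% × 21% = 4.872% of Beacon Capital LLC.
Chain via Harbor Energy Co. → Highfield Mining NL (R1): 47% × 79% × 45% = 16.7085% of Beacon Capital LLC.
Direct interest in Beacon Capital LLC: 26%.
Aggregating (R3): 4.872% + 16.7085% + 26% = 47.5805%.

47.5805%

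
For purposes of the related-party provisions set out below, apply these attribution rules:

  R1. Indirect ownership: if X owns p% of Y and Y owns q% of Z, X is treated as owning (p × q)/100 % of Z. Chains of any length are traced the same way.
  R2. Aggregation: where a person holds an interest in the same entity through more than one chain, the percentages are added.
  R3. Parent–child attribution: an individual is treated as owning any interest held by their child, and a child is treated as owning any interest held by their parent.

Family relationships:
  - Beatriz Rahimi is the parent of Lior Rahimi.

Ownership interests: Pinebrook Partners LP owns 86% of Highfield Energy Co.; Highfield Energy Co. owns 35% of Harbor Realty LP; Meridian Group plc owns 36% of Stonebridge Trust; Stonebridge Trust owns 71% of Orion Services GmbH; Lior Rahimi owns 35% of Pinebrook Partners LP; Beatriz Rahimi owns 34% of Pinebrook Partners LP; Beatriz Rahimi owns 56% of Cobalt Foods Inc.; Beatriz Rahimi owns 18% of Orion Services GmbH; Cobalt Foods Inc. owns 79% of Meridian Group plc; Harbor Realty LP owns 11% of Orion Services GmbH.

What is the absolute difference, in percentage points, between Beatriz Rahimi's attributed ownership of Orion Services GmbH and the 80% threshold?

48.407666

By parent–child attribution (R3), Beatriz Rahimi is treated as also owning Lior Rahimi's interest in Pinebrook Partners LP, giving 34% + 35% = 69%.
Chain via Pinebrook Partners LP → Highfield Energy Co. → Harbor Realty LP (R1): 69% × 86% × 35% × 11% = 2.28459% of Orion Services GmbH.
Chain via Cobalt Foods Inc. → Meridian Group plc → Stonebridge Trust (R1): 56% × 79% × 36% × 71% = 11.307744% of Orion Services GmbH.
Direct interest in Orion Services GmbH: 18%.
Aggregating (R2): 2.28459% + 11.307744% + 18% = 31.592334%.
31.592334% falls short of the 80% threshold by 48.407666 percentage points.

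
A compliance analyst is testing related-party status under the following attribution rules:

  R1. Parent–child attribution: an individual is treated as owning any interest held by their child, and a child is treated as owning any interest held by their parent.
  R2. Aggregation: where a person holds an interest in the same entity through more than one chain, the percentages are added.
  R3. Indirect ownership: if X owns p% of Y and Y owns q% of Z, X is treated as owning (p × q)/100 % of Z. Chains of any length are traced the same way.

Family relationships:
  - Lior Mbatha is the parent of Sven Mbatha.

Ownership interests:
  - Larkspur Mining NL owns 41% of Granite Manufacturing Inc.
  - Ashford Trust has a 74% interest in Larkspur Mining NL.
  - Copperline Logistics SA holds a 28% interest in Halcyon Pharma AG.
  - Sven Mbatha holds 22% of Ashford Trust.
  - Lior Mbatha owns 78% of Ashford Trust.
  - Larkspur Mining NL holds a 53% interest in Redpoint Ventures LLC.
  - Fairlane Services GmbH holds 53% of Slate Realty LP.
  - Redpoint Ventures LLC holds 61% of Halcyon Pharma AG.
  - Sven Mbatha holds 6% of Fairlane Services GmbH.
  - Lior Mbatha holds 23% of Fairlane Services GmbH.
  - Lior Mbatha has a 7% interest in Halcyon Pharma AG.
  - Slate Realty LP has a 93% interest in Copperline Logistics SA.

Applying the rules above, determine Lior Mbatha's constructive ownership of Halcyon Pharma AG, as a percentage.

34.926548%

By parent–child attribution (R1), Lior Mbatha is treated as also owning Sven Mbatha's interest in Fairlane Services GmbH, giving 23% + 6% = 29%.
By parent–child attribution (R1), Lior Mbatha is treated as also owning Sven Mbatha's interest in Ashford Trust, giving 78% + 22% = 100%.
Chain via Fairlane Services GmbH → Slate Realty LP → Copperline Logistics SA (R3): 29% × 53% × 93% × 28% = 4.002348% of Halcyon Pharma AG.
Chain via Ashford Trust → Larkspur Mining NL → Redpoint Ventures LLC (R3): 100% × 74% × 53% × 61% = 23.9242% of Halcyon Pharma AG.
Direct interest in Halcyon Pharma AG: 7%.
Aggregating (R2): 4.002348% + 23.9242% + 7% = 34.926548%.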